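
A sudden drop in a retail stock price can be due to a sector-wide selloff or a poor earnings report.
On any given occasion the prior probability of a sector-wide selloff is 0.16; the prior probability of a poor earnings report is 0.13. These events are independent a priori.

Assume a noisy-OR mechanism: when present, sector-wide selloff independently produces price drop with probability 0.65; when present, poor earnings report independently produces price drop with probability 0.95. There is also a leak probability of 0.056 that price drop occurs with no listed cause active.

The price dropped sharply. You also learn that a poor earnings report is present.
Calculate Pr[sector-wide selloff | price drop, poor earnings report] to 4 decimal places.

Under noisy-OR, P(price drop | causes) = 1 − (1−0.056)·∏(1−qᵢ) over the active causes.
Weight on sector-wide selloff=true, given the evidence: 0.98348×0.16 = 0.157357
Denominator P(price drop | poor earnings report): 0.9528×0.84 + 0.98348×0.16 = 0.957709
Posterior = 0.157357 / 0.957709 ≈ 0.1643

Pr[sector-wide selloff | price drop, poor earnings report] ≈ 0.1643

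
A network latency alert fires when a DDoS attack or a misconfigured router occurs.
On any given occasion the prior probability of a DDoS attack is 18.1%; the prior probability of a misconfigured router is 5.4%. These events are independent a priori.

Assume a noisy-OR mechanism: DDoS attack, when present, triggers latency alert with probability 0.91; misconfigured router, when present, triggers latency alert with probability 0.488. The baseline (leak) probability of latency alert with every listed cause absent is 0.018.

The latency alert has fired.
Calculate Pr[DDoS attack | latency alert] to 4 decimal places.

Pr[DDoS attack | latency alert] ≈ 0.8215

Under noisy-OR, P(latency alert | causes) = 1 − (1−0.018)·∏(1−qᵢ) over the active causes.
P(latency alert) = 0.018*0.819*0.946 + 0.497216*0.819*0.054 + 0.91162*0.181*0.946 + 0.954749*0.181*0.054 = 0.013946 + 0.021990 + 0.156093 + 0.009332 = 0.201361
Restricting to configurations with DDoS attack present: 0.156093 + 0.009332 = 0.165425.
Hence the posterior is 0.165425/0.201361 ≈ 0.8215.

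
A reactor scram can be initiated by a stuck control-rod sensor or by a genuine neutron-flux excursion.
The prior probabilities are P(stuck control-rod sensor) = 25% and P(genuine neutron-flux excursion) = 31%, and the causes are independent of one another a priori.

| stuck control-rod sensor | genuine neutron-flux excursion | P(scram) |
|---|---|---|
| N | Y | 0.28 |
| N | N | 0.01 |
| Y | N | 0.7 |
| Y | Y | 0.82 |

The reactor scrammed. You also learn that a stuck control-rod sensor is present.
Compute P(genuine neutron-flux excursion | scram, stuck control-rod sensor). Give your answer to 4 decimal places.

Sum P(scram|·) weighted by the priors over both values of genuine neutron-flux excursion:
  P(scram | stuck control-rod sensor) = 0.7·0.69 + 0.82·0.31
        = 0.483000 + 0.254200 = 0.737200
Keeping only the genuine neutron-flux excursion-present terms gives 0.254200, so
  P(genuine neutron-flux excursion | scram, stuck control-rod sensor) = 0.254200 / 0.737200 ≈ 0.3448

P(genuine neutron-flux excursion | scram, stuck control-rod sensor) ≈ 0.3448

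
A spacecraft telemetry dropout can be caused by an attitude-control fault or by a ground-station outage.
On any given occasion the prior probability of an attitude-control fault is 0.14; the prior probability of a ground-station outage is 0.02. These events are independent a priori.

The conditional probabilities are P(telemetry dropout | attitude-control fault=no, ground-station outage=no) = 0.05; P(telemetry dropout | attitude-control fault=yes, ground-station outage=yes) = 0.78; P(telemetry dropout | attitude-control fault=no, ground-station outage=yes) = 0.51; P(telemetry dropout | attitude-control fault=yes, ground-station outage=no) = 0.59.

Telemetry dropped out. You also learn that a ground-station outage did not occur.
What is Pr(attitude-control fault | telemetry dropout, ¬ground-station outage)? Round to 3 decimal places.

For the numerator, keep only attitude-control fault=true terms: 0.59*0.14 = 0.082600
Normalizer over all consistent configurations: 0.05*0.86 + 0.59*0.14 = 0.125600
Posterior = 0.082600 / 0.125600 ≈ 0.658

Pr(attitude-control fault | telemetry dropout, ¬ground-station outage) ≈ 0.658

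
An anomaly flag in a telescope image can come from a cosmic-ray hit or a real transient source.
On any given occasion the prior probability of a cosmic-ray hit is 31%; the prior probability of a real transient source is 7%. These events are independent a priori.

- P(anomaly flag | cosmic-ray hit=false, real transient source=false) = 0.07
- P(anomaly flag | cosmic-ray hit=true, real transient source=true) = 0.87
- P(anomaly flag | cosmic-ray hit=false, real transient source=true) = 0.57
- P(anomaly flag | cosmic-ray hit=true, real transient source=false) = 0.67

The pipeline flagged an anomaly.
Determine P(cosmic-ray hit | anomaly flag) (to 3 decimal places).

P(cosmic-ray hit | anomaly flag) ≈ 0.745

Numerator (weight on configurations with cosmic-ray hit): 0.193161 + 0.018879 = 0.212040
Denominator P(anomaly flag): 0.07×0.69×0.93 + 0.57×0.69×0.07 + 0.67×0.31×0.93 + 0.87×0.31×0.07 = 0.284490
P(cosmic-ray hit | anomaly flag) = 0.212040/0.284490 ≈ 0.745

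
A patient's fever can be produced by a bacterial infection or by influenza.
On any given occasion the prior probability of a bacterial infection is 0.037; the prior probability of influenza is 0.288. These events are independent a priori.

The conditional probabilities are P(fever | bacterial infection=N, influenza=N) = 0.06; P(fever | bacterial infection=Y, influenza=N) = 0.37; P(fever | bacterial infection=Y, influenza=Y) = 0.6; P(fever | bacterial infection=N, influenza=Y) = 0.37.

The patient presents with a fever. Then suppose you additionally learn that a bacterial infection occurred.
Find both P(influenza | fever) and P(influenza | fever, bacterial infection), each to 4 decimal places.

P(influenza | fever) ≈ 0.6818; P(influenza | fever, bacterial infection) ≈ 0.3961

Numerator (weight on configurations with influenza): 0.102617 + 0.006394 = 0.109011
The normalizing constant is 0.06·0.963·0.712 + 0.37·0.963·0.288 + 0.37·0.037·0.712 + 0.6·0.037·0.288 = 0.159897
P(influenza | fever) = 0.109011/0.159897 ≈ 0.6818

Now also conditioning on bacterial infection=true:
Sum P(fever|·) weighted by the priors over both values of influenza:
  P(fever | bacterial infection) = 0.37×0.712 + 0.6×0.288
        = 0.263440 + 0.172800 = 0.436240
The terms with influenza present sum to 0.172800, so
  P(influenza | fever, bacterial infection) = 0.172800 / 0.436240 ≈ 0.3961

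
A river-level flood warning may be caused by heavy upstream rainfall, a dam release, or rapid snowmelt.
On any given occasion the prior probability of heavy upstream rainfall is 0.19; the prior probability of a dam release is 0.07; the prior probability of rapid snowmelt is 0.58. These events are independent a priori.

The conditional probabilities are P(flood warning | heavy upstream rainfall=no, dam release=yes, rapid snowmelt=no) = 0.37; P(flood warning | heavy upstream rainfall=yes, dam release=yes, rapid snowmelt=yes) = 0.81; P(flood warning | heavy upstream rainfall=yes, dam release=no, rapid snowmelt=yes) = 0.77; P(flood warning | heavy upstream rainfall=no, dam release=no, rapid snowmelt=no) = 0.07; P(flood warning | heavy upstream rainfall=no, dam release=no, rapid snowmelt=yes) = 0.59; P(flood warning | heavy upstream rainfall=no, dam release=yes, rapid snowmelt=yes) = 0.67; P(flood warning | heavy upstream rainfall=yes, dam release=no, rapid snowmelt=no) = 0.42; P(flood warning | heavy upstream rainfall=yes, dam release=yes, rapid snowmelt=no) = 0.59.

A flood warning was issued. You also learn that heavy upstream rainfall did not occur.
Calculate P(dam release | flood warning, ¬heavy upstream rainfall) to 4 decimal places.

P(dam release | flood warning, ¬heavy upstream rainfall) ≈ 0.0993

Weight on dam release=true, given the evidence: 0.010878 + 0.027202 = 0.038080
Normalizer over all consistent configurations: 0.07·0.93·0.42 + 0.59·0.93·0.58 + 0.37·0.07·0.42 + 0.67·0.07·0.58 = 0.383668
Posterior = 0.038080 / 0.383668 ≈ 0.0993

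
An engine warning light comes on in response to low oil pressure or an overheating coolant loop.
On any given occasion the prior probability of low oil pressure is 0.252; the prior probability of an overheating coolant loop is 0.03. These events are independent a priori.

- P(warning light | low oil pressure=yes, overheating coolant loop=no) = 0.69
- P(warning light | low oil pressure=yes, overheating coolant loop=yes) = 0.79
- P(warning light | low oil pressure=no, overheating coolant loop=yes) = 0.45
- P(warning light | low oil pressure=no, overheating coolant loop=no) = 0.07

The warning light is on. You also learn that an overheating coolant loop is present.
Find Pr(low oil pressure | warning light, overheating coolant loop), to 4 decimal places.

For the numerator, keep only low oil pressure=true terms: 0.79×0.252 = 0.199080
Normalizer over all consistent configurations: 0.45×0.748 + 0.79×0.252 = 0.535680
Posterior = 0.199080 / 0.535680 ≈ 0.3716

Pr(low oil pressure | warning light, overheating coolant loop) ≈ 0.3716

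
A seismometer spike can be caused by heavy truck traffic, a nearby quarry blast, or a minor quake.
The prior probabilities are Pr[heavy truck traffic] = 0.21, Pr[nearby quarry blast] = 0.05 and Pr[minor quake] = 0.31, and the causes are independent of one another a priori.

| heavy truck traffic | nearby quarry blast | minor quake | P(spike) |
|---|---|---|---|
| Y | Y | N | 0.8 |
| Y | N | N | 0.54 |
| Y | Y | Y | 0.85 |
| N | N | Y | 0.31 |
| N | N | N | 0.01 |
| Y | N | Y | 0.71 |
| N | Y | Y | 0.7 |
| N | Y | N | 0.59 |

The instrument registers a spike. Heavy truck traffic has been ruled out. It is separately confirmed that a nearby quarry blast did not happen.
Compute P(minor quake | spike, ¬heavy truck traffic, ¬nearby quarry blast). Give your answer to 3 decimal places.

By total probability over both values of minor quake:
  P(spike | ¬heavy truck traffic, ¬nearby quarry blast) = 0.01·0.69 + 0.31·0.31
        = 0.006900 + 0.096100 = 0.103000
Configurations with minor quake contribute 0.096100, so
  P(minor quake | spike, ¬heavy truck traffic, ¬nearby quarry blast) = 0.096100 / 0.103000 ≈ 0.933

P(minor quake | spike, ¬heavy truck traffic, ¬nearby quarry blast) ≈ 0.933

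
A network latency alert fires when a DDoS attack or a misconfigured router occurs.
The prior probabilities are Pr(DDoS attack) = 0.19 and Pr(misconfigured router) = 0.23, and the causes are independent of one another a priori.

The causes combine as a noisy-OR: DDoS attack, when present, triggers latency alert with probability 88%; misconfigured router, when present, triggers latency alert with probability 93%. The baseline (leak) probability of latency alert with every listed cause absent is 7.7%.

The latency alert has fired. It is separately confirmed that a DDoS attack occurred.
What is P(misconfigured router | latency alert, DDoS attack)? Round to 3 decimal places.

Under noisy-OR, P(latency alert | causes) = 1 − (1−0.077)·∏(1−qᵢ) over the active causes.
P(latency alert | DDoS attack) = 0.88924*0.77 + 0.992247*0.23 = 0.684715 + 0.228217 = 0.912932
Restricting to configurations with misconfigured router present: 0.992247*0.23 = 0.228217.
Hence the posterior is 0.228217/0.912932 ≈ 0.250.

P(misconfigured router | latency alert, DDoS attack) ≈ 0.250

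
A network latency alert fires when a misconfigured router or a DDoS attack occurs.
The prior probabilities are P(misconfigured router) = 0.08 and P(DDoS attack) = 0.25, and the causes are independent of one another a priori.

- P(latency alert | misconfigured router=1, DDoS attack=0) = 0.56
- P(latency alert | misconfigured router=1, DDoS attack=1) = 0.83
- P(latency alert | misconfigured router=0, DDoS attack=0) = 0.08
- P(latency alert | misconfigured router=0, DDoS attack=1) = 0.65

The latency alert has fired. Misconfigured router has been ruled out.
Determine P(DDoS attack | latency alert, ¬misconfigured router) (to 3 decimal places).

Enumerate both values of DDoS attack and weight by the priors:
  P(latency alert | ¬misconfigured router) = 0.08·0.75 + 0.65·0.25
        = 0.060000 + 0.162500 = 0.222500
The terms with DDoS attack present sum to 0.162500, so
  P(DDoS attack | latency alert, ¬misconfigured router) = 0.162500 / 0.222500 ≈ 0.730

P(DDoS attack | latency alert, ¬misconfigured router) ≈ 0.730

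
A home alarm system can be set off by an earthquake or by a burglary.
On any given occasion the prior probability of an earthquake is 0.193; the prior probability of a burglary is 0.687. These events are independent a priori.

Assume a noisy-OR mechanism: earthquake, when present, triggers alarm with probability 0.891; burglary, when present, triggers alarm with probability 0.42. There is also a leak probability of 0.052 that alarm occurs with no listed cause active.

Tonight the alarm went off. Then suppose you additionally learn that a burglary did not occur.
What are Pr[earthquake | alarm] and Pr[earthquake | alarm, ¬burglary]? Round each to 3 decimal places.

Under noisy-OR, P(alarm | causes) = 1 − (1−0.052)·∏(1−qᵢ) over the active causes.
P(alarm) = 0.052*0.807*0.313 + 0.45016*0.807*0.687 + 0.896668*0.193*0.313 + 0.940067*0.193*0.687 = 0.013135 + 0.249573 + 0.054167 + 0.124644 = 0.441519
The earthquake-present share is 0.054167 + 0.124644 = 0.178811.
Hence the posterior is 0.178811/0.441519 ≈ 0.405.

With the extra evidence:
P(alarm | ¬burglary) = 0.052×0.807 + 0.896668×0.193 = 0.041964 + 0.173057 = 0.215021
Of this, 0.173057 comes from 0.896668×0.193 (the earthquake=true cases).
P(earthquake | alarm, ¬burglary) = 0.173057 / 0.215021 ≈ 0.805

Pr[earthquake | alarm] ≈ 0.405; Pr[earthquake | alarm, ¬burglary] ≈ 0.805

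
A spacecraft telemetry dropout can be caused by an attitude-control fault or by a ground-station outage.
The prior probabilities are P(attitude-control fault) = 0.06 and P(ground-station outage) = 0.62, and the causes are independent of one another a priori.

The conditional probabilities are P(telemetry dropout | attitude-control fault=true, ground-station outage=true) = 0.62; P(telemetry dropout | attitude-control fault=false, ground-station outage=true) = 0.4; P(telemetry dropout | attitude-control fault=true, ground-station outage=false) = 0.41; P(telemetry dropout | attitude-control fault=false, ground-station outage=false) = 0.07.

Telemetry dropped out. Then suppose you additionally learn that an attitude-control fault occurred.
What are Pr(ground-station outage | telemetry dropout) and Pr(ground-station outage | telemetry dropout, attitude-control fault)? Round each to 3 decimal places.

By total probability over the 4 (attitude-control fault, ground-station outage) configurations:
  P(telemetry dropout) = 0.07·0.94·0.38 + 0.4·0.94·0.62 + 0.41·0.06·0.38 + 0.62·0.06·0.62
        = 0.025004 + 0.233120 + 0.009348 + 0.023064 = 0.290536
Configurations with ground-station outage contribute 0.256184, so
  P(ground-station outage | telemetry dropout) = 0.256184 / 0.290536 ≈ 0.882

Now also conditioning on attitude-control fault=true:
Sum P(telemetry dropout|·) weighted by the priors over both values of ground-station outage:
  P(telemetry dropout | attitude-control fault) = 0.41×0.38 + 0.62×0.62
        = 0.155800 + 0.384400 = 0.540200
Keeping only the ground-station outage-present terms gives 0.384400, so
  P(ground-station outage | telemetry dropout, attitude-control fault) = 0.384400 / 0.540200 ≈ 0.712

Pr(ground-station outage | telemetry dropout) ≈ 0.882; Pr(ground-station outage | telemetry dropout, attitude-control fault) ≈ 0.712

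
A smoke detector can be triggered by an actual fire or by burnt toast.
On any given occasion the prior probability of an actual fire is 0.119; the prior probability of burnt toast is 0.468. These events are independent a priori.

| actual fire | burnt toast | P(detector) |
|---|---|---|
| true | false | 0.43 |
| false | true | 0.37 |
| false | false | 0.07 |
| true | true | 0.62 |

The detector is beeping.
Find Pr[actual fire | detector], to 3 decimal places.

Sum P(detector|·) weighted by the priors over the 4 (actual fire, burnt toast) configurations:
  P(detector) = 0.07×0.881×0.532 + 0.37×0.881×0.468 + 0.43×0.119×0.532 + 0.62×0.119×0.468
        = 0.032808 + 0.152554 + 0.027222 + 0.034529 = 0.247113
Keeping only the actual fire-present terms gives 0.061751, so
  P(actual fire | detector) = 0.061751 / 0.247113 ≈ 0.250

Pr[actual fire | detector] ≈ 0.250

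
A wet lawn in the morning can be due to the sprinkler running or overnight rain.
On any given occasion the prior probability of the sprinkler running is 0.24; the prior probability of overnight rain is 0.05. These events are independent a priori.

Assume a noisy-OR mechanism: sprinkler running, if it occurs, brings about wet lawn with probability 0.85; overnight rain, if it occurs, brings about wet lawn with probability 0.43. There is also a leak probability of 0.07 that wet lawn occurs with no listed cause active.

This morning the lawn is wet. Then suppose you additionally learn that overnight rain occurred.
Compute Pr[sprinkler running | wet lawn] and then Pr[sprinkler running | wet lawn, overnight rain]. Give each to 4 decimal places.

Pr[sprinkler running | wet lawn] ≈ 0.7519; Pr[sprinkler running | wet lawn, overnight rain] ≈ 0.3822

Under noisy-OR, P(wet lawn | causes) = 1 − (1−0.07)·∏(1−qᵢ) over the active causes.
For the numerator, keep only sprinkler running=true terms: 0.196194 + 0.011046 = 0.207240
Normalizer over all consistent configurations: 0.07×0.76×0.95 + 0.4699×0.76×0.05 + 0.8605×0.24×0.95 + 0.920485×0.24×0.05 = 0.275636
P(sprinkler running | wet lawn) = 0.207240/0.275636 ≈ 0.7519

Now also conditioning on overnight rain=true:
Numerator (weight on configurations with sprinkler running): 0.920485·0.24 = 0.220916
Normalizer over all consistent configurations: 0.4699·0.76 + 0.920485·0.24 = 0.578040
P(sprinkler running | wet lawn, overnight rain) = 0.220916/0.578040 ≈ 0.3822
This is intercausal reasoning (explaining away): once overnight rain accounts for the wet lawn, sprinkler running becomes less likely.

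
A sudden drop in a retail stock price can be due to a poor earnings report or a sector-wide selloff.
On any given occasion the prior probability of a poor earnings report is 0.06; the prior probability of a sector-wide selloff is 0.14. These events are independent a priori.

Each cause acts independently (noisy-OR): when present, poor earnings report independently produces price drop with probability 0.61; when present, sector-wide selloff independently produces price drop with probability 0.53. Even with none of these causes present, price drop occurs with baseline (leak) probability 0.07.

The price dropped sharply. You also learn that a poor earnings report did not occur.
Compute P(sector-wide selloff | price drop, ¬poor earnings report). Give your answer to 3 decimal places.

Under noisy-OR, P(price drop | causes) = 1 − (1−0.07)·∏(1−qᵢ) over the active causes.
Enumerate both values of sector-wide selloff and weight by the priors:
  P(price drop | ¬poor earnings report) = 0.07·0.86 + 0.5629·0.14
        = 0.060200 + 0.078806 = 0.139006
Configurations with sector-wide selloff contribute 0.078806, so
  P(sector-wide selloff | price drop, ¬poor earnings report) = 0.078806 / 0.139006 ≈ 0.567

P(sector-wide selloff | price drop, ¬poor earnings report) ≈ 0.567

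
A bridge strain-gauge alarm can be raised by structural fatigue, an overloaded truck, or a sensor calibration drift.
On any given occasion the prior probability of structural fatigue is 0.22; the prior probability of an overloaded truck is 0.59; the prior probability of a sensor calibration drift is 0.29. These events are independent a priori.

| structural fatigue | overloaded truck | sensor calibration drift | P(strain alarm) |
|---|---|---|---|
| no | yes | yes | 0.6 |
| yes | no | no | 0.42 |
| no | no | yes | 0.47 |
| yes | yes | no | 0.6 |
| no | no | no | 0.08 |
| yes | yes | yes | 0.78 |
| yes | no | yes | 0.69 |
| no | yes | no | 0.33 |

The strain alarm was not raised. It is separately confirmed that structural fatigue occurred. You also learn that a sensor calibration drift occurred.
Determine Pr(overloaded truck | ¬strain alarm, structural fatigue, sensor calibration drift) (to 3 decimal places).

Weight on overloaded truck=true, given the evidence: 0.22·0.59 = 0.129800
The normalizing constant is 0.31·0.41 + 0.22·0.59 = 0.256900
Posterior = 0.129800 / 0.256900 ≈ 0.505

Pr(overloaded truck | ¬strain alarm, structural fatigue, sensor calibration drift) ≈ 0.505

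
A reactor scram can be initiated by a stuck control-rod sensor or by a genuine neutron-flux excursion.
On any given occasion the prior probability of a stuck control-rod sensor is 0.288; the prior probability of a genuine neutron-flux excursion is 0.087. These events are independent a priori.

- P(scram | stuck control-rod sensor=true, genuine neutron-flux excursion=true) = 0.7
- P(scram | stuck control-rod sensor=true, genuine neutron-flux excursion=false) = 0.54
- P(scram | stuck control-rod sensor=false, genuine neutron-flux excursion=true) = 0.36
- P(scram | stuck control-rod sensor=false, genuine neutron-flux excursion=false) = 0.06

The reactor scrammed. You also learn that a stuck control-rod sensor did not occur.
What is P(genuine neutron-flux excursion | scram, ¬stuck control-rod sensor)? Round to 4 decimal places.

P(genuine neutron-flux excursion | scram, ¬stuck control-rod sensor) ≈ 0.3638

Enumerate both values of genuine neutron-flux excursion and weight by the priors:
  P(scram | ¬stuck control-rod sensor) = 0.06·0.913 + 0.36·0.087
        = 0.054780 + 0.031320 = 0.086100
Configurations with genuine neutron-flux excursion contribute 0.031320, so
  P(genuine neutron-flux excursion | scram, ¬stuck control-rod sensor) = 0.031320 / 0.086100 ≈ 0.3638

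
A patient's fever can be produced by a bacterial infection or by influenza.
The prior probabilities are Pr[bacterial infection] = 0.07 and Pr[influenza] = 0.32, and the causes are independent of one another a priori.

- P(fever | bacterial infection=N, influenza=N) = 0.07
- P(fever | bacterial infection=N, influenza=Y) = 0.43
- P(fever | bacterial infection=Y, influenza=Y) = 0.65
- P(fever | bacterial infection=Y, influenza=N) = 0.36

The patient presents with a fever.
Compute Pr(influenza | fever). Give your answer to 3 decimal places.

Pr(influenza | fever) ≈ 0.699

P(fever) = 0.07*0.93*0.68 + 0.43*0.93*0.32 + 0.36*0.07*0.68 + 0.65*0.07*0.32 = 0.044268 + 0.127968 + 0.017136 + 0.014560 = 0.203932
The influenza-present share is 0.127968 + 0.014560 = 0.142528.
Hence the posterior is 0.142528/0.203932 ≈ 0.699.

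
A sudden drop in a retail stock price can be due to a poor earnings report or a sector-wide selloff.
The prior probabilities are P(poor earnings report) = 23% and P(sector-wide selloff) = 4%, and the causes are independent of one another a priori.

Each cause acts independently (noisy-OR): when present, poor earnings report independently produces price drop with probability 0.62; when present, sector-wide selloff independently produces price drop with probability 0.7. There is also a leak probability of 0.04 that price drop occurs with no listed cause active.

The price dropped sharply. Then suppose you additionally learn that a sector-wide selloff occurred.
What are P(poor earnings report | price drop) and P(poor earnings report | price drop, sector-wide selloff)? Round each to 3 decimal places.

P(poor earnings report | price drop) ≈ 0.742; P(poor earnings report | price drop, sector-wide selloff) ≈ 0.272

Under noisy-OR, P(price drop | causes) = 1 − (1−0.04)·∏(1−qᵢ) over the active causes.
Enumerate the 4 (poor earnings report, sector-wide selloff) configurations and weight by the priors:
  P(price drop) = 0.04×0.77×0.96 + 0.712×0.77×0.04 + 0.6352×0.23×0.96 + 0.89056×0.23×0.04
        = 0.029568 + 0.021930 + 0.140252 + 0.008193 = 0.199943
Keeping only the poor earnings report-present terms gives 0.148445, so
  P(poor earnings report | price drop) = 0.148445 / 0.199943 ≈ 0.742

Now condition on the additional information:
P(price drop | sector-wide selloff) = 0.712·0.77 + 0.89056·0.23 = 0.548240 + 0.204829 = 0.753069
Restricting to configurations with poor earnings report present: 0.89056·0.23 = 0.204829.
Hence the posterior is 0.204829/0.753069 ≈ 0.272.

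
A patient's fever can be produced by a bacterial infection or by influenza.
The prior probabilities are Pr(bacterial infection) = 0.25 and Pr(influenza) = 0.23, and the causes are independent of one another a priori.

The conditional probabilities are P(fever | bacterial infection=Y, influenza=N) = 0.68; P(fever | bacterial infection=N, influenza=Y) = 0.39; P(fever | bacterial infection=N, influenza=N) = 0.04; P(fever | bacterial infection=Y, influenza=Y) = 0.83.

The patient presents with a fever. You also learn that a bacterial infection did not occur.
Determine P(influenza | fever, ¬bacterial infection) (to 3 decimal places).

P(influenza | fever, ¬bacterial infection) ≈ 0.744

Numerator (weight on configurations with influenza): 0.39*0.23 = 0.089700
The normalizing constant is 0.04*0.77 + 0.39*0.23 = 0.120500
Posterior = 0.089700 / 0.120500 ≈ 0.744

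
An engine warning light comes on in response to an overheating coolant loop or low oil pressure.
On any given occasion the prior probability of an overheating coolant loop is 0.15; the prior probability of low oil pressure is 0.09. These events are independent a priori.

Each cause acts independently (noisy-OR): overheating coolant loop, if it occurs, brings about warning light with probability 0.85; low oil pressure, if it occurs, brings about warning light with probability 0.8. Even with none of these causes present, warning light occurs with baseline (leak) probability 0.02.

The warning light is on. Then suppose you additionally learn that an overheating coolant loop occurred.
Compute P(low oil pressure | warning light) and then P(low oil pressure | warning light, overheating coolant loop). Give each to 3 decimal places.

P(low oil pressure | warning light) ≈ 0.361; P(low oil pressure | warning light, overheating coolant loop) ≈ 0.101

Under noisy-OR, P(warning light | causes) = 1 − (1−0.02)·∏(1−qᵢ) over the active causes.
By total probability over the 4 (overheating coolant loop, low oil pressure) configurations:
  P(warning light) = 0.02×0.85×0.91 + 0.804×0.85×0.09 + 0.853×0.15×0.91 + 0.9706×0.15×0.09
        = 0.015470 + 0.061506 + 0.116434 + 0.013103 = 0.206513
Configurations with low oil pressure contribute 0.074609, so
  P(low oil pressure | warning light) = 0.074609 / 0.206513 ≈ 0.361

Now also conditioning on overheating coolant loop=true:
Weight on low oil pressure=true, given the evidence: 0.9706*0.09 = 0.087354
Normalizer over all consistent configurations: 0.853*0.91 + 0.9706*0.09 = 0.863584
Posterior = 0.087354 / 0.863584 ≈ 0.101
This is intercausal reasoning (explaining away): once overheating coolant loop accounts for the warning light, low oil pressure becomes less likely.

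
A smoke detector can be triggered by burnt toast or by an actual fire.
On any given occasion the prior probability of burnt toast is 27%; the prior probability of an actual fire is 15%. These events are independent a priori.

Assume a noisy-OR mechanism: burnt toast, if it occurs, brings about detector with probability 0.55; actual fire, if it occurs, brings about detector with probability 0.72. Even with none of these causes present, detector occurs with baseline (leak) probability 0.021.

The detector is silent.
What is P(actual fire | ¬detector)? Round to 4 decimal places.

P(actual fire | ¬detector) ≈ 0.0471

Under noisy-OR, P(detector | causes) = 1 − (1−0.021)·∏(1−qᵢ) over the active causes.
P(¬detector) = 0.979*0.73*0.85 + 0.27412*0.73*0.15 + 0.44055*0.27*0.85 + 0.123354*0.27*0.15 = 0.607469 + 0.030016 + 0.101106 + 0.004996 = 0.743587
Of this, 0.035012 comes from 0.030016 + 0.004996 (the actual fire=true cases).
Hence the posterior is 0.035012/0.743587 ≈ 0.0471.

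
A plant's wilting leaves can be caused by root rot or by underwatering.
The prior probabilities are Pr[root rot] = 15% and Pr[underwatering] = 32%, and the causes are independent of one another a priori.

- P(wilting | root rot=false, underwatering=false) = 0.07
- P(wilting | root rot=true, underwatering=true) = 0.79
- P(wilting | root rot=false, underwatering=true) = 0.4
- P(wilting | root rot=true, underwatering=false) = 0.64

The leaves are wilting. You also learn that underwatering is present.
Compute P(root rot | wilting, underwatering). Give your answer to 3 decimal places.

Numerator (weight on configurations with root rot): 0.79·0.15 = 0.118500
The normalizing constant is 0.4·0.85 + 0.79·0.15 = 0.458500
P(root rot | wilting, underwatering) = 0.118500/0.458500 ≈ 0.258

P(root rot | wilting, underwatering) ≈ 0.258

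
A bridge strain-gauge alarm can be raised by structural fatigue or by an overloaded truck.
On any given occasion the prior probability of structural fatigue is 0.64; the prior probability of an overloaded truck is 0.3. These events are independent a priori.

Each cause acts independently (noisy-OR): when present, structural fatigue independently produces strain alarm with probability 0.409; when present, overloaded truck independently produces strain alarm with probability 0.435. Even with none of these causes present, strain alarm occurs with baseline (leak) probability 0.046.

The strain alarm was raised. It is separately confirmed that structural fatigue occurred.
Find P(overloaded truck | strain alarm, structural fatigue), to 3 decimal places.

P(overloaded truck | strain alarm, structural fatigue) ≈ 0.401

Under noisy-OR, P(strain alarm | causes) = 1 − (1−0.046)·∏(1−qᵢ) over the active causes.
Weight on overloaded truck=true, given the evidence: 0.681445*0.3 = 0.204433
The normalizing constant is 0.436186*0.7 + 0.681445*0.3 = 0.509763
Posterior = 0.204433 / 0.509763 ≈ 0.401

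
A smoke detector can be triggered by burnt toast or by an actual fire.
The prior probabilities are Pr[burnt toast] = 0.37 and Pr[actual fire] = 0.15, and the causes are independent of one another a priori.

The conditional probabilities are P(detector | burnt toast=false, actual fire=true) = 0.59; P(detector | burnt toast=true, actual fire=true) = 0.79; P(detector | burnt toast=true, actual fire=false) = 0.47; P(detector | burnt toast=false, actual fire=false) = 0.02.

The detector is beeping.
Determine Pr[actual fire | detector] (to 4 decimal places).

Pr[actual fire | detector] ≈ 0.3859

For the numerator, keep only actual fire=true terms: 0.055755 + 0.043845 = 0.099600
Normalizer over all consistent configurations: 0.02×0.63×0.85 + 0.59×0.63×0.15 + 0.47×0.37×0.85 + 0.79×0.37×0.15 = 0.258125
Posterior = 0.099600 / 0.258125 ≈ 0.3859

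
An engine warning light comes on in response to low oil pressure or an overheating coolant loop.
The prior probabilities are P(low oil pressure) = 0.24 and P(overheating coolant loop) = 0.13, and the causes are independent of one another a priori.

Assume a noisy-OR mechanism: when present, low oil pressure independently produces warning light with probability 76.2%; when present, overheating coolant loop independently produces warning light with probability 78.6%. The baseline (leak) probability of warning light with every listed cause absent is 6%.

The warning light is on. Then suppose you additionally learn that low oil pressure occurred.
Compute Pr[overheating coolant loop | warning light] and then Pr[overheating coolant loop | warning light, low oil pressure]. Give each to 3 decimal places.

Under noisy-OR, P(warning light | causes) = 1 − (1−0.06)·∏(1−qᵢ) over the active causes.
Enumerate the 4 (low oil pressure, overheating coolant loop) configurations and weight by the priors:
  P(warning light) = 0.06·0.76·0.87 + 0.79884·0.76·0.13 + 0.77628·0.24·0.87 + 0.952124·0.24·0.13
        = 0.039672 + 0.078925 + 0.162087 + 0.029706 = 0.310390
Keeping only the overheating coolant loop-present terms gives 0.108631, so
  P(overheating coolant loop | warning light) = 0.108631 / 0.310390 ≈ 0.350

Now condition on the additional information:
Sum P(warning light|·) weighted by the priors over both values of overheating coolant loop:
  P(warning light | low oil pressure) = 0.77628*0.87 + 0.952124*0.13
        = 0.675364 + 0.123776 = 0.799140
Configurations with overheating coolant loop contribute 0.123776, so
  P(overheating coolant loop | warning light, low oil pressure) = 0.123776 / 0.799140 ≈ 0.155
This is intercausal reasoning (explaining away): once low oil pressure accounts for the warning light, overheating coolant loop becomes less likely.

Pr[overheating coolant loop | warning light] ≈ 0.350; Pr[overheating coolant loop | warning light, low oil pressure] ≈ 0.155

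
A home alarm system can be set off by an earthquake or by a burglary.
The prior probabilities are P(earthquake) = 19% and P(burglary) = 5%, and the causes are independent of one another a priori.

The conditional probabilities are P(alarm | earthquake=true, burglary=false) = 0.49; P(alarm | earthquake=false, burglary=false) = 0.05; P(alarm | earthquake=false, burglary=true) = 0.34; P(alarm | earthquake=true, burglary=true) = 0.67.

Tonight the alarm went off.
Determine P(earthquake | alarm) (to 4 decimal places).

Enumerate the 4 (earthquake, burglary) configurations and weight by the priors:
  P(alarm) = 0.05·0.81·0.95 + 0.34·0.81·0.05 + 0.49·0.19·0.95 + 0.67·0.19·0.05
        = 0.038475 + 0.013770 + 0.088445 + 0.006365 = 0.147055
The terms with earthquake present sum to 0.094810, so
  P(earthquake | alarm) = 0.094810 / 0.147055 ≈ 0.6447

P(earthquake | alarm) ≈ 0.6447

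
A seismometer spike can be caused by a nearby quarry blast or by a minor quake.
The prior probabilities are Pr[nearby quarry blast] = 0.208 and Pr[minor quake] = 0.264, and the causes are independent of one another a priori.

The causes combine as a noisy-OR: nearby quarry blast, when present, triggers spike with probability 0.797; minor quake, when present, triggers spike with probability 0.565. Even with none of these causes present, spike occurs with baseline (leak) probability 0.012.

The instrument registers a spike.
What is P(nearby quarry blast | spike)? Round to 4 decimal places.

P(nearby quarry blast | spike) ≈ 0.5775

Under noisy-OR, P(spike | causes) = 1 − (1−0.012)·∏(1−qᵢ) over the active causes.
Sum P(spike|·) weighted by the priors over the 4 (nearby quarry blast, minor quake) configurations:
  P(spike) = 0.012*0.792*0.736 + 0.57022*0.792*0.264 + 0.799436*0.208*0.736 + 0.912755*0.208*0.264
        = 0.006995 + 0.119226 + 0.122384 + 0.050121 = 0.298726
The terms with nearby quarry blast present sum to 0.172505, so
  P(nearby quarry blast | spike) = 0.172505 / 0.298726 ≈ 0.5775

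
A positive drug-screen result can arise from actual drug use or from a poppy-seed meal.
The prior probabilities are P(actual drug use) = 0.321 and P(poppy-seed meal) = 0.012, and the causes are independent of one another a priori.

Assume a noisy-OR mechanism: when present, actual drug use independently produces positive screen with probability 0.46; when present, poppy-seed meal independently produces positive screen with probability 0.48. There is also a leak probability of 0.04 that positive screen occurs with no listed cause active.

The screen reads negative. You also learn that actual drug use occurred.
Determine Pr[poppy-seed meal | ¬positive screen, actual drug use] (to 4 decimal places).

Under noisy-OR, P(positive screen | causes) = 1 − (1−0.04)·∏(1−qᵢ) over the active causes.
P(¬positive screen | actual drug use) = 0.5184×0.988 + 0.269568×0.012 = 0.512179 + 0.003235 = 0.515414
Restricting to configurations with poppy-seed meal present: 0.269568×0.012 = 0.003235.
P(poppy-seed meal | ¬positive screen, actual drug use) = 0.003235 / 0.515414 ≈ 0.0063

Pr[poppy-seed meal | ¬positive screen, actual drug use] ≈ 0.0063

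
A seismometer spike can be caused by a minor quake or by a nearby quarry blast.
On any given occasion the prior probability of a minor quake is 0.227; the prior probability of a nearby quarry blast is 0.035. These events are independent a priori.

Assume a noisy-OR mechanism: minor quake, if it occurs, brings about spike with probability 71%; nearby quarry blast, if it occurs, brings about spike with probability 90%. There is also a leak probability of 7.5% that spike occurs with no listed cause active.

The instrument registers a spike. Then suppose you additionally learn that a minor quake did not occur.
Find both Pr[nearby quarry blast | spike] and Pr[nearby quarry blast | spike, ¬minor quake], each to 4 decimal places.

Under noisy-OR, P(spike | causes) = 1 − (1−0.075)·∏(1−qᵢ) over the active causes.
By total probability over the 4 (minor quake, nearby quarry blast) configurations:
  P(spike) = 0.075*0.773*0.965 + 0.9075*0.773*0.035 + 0.73175*0.227*0.965 + 0.973175*0.227*0.035
        = 0.055946 + 0.024552 + 0.160293 + 0.007732 = 0.248523
Configurations with nearby quarry blast contribute 0.032284, so
  P(nearby quarry blast | spike) = 0.032284 / 0.248523 ≈ 0.1299

Now condition on the additional information:
Sum P(spike|·) weighted by the priors over both values of nearby quarry blast:
  P(spike | ¬minor quake) = 0.075·0.965 + 0.9075·0.035
        = 0.072375 + 0.031762 = 0.104137
Keeping only the nearby quarry blast-present terms gives 0.031762, so
  P(nearby quarry blast | spike, ¬minor quake) = 0.031762 / 0.104137 ≈ 0.3050

Pr[nearby quarry blast | spike] ≈ 0.1299; Pr[nearby quarry blast | spike, ¬minor quake] ≈ 0.3050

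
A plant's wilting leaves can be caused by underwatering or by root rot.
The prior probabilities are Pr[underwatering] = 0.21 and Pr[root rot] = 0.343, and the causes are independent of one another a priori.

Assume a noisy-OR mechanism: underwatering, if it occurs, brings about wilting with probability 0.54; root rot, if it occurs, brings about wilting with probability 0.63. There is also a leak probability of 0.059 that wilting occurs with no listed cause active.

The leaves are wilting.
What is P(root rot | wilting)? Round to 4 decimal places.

Under noisy-OR, P(wilting | causes) = 1 − (1−0.059)·∏(1−qᵢ) over the active causes.
Weight on root rot=true, given the evidence: 0.176626 + 0.060494 = 0.237120
Normalizer over all consistent configurations: 0.059*0.79*0.657 + 0.65183*0.79*0.343 + 0.56714*0.21*0.657 + 0.839842*0.21*0.343 = 0.345991
P(root rot | wilting) = 0.237120/0.345991 ≈ 0.6853

P(root rot | wilting) ≈ 0.6853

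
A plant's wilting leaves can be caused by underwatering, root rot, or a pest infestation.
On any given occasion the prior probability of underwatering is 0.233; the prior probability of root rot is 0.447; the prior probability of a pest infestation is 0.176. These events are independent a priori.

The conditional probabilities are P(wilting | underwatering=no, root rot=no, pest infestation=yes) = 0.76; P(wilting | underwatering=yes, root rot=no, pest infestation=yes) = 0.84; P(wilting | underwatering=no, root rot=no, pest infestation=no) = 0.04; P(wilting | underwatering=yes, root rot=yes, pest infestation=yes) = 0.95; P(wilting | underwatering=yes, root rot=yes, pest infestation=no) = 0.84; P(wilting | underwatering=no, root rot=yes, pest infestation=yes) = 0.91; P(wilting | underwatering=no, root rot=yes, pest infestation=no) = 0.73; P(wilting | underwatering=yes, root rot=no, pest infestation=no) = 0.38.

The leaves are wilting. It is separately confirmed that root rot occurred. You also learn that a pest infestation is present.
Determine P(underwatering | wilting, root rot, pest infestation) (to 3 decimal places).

P(wilting | root rot, pest infestation) = 0.91·0.767 + 0.95·0.233 = 0.697970 + 0.221350 = 0.919320
Of this, 0.221350 comes from 0.95·0.233 (the underwatering=true cases).
P(underwatering | wilting, root rot, pest infestation) = 0.221350 / 0.919320 ≈ 0.241

P(underwatering | wilting, root rot, pest infestation) ≈ 0.241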